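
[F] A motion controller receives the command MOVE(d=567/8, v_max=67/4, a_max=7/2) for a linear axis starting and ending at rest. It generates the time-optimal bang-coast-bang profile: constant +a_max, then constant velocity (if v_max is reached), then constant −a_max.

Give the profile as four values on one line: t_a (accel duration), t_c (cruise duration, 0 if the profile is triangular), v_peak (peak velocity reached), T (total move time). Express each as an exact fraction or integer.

t_a=9/2 t_c=0 v_peak=63/4 T=9

v_max²/a_max = (67/4)²/(7/2) = 4489/56
567/8 < 4489/56 so t_c = 0
v_peak = √(567/8·7/2) = √(3969/16) = 63/4
t_a = (63/4)/(7/2) = 9/2; t_c = 0
T = 2·9/2 = 9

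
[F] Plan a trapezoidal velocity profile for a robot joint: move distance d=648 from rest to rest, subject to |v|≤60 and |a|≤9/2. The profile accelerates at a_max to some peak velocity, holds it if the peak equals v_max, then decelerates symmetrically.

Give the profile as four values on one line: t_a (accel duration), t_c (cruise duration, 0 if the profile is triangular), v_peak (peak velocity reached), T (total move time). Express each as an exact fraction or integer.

v_max²/a_max = 60²/(9/2) = 800
648 < 800 → triangular
v_peak = √(648·9/2) = √2916 = 54
t_a = 54/(9/2) = 12; t_c = 0
T = 2·12 = 24

t_a=12 t_c=0 v_peak=54 T=24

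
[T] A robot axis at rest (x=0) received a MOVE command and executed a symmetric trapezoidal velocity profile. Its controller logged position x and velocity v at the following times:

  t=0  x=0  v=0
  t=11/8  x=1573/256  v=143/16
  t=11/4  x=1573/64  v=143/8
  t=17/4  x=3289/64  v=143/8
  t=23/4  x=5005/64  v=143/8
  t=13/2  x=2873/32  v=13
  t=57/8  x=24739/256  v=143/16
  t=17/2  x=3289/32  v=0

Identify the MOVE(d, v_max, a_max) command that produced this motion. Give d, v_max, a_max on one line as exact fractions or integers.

d=3289/32 v_max=143/8 a_max=13/2

final state: t=17/2, x=3289/32, v=0 → d = 3289/32
a_max = (143/16−0)/(11/8−0) = 13/2
max v = 143/8 over t∈[11/4,23/4] → v_max = 143/8
check: 143/8·(11/4+3) = 3289/32 ✓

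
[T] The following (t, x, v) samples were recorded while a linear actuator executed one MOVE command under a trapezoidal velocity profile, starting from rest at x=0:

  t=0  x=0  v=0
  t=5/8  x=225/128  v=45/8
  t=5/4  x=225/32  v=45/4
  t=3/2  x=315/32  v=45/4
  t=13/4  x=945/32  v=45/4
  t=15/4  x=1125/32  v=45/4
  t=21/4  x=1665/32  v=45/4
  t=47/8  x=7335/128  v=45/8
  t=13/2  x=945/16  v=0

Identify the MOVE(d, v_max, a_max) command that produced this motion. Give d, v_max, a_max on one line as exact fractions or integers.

d=945/16 v_max=45/4 a_max=9

final state: t=13/2, x=945/16, v=0 → d = 945/16
a_max = (45/8−0)/(5/8−0) = 9
max v = 45/4 over t∈[5/4,21/4] → v_max = 45/4
check: 45/4·(5/4+4) = 945/16 ✓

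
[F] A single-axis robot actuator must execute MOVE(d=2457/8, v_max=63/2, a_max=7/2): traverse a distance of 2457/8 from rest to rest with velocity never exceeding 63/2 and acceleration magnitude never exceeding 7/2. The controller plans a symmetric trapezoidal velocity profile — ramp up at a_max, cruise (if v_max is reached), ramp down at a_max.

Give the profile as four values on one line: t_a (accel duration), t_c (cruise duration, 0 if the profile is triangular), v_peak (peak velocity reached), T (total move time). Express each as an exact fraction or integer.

t_a=9 t_c=3/4 v_peak=63/2 T=75/4

vₘ²/aₘ = (63/2)²/(7/2) = 567/2
2457/8 ≥ 567/2 so v_max reached
t_a = (63/2)/(7/2) = 9; v_peak = 63/2
d_cruise = 2457/8 − 567/2 = 189/8; t_c = (189/8)/(63/2) = 3/4
T = 2·9 + 3/4 = 75/4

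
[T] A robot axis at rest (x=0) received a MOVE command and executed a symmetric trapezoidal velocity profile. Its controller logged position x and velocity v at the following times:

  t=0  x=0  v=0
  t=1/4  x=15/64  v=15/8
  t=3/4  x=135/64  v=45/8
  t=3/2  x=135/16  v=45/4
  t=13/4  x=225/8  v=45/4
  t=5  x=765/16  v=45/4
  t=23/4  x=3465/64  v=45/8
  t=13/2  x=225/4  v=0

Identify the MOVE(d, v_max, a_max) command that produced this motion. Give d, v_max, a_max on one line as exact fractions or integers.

final state: t=13/2, x=225/4, v=0 → d = 225/4
a_max = (15/8−0)/(1/4−0) = 15/2
max v = 45/4 over t∈[3/2,5] → v_max = 45/4
check: 45/4·(3/2+7/2) = 225/4 ✓

d=225/4 v_max=45/4 a_max=15/2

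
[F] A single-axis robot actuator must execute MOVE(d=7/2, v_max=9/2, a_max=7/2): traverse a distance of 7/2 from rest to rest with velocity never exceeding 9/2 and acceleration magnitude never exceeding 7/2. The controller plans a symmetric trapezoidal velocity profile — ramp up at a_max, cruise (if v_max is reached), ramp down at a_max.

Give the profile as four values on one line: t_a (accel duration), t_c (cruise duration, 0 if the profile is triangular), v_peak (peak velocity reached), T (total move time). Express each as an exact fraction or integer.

(v_max)²/a_max = (9/2)²/(7/2) = 81/14
7/2 < 81/14 so t_c = 0
v_peak = √(7/2·7/2) = √(49/4) = 7/2
t_a = (7/2)/(7/2) = 1; t_c = 0
T = 2·1 = 2

t_a=1 t_c=0 v_peak=7/2 T=2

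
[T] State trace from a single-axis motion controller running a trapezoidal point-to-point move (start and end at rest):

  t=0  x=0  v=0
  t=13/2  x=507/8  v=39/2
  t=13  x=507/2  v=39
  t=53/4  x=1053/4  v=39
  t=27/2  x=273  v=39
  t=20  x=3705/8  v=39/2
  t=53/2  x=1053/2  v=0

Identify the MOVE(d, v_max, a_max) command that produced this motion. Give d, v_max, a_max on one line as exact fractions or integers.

d=1053/2 v_max=39 a_max=3

final state: t=53/2, x=1053/2, v=0 → d = 1053/2
a_max = (39/2−0)/(13/2−0) = 3
max v = 39 over t∈[13,27/2] → v_max = 39
check: 39·(13+1/2) = 1053/2 ✓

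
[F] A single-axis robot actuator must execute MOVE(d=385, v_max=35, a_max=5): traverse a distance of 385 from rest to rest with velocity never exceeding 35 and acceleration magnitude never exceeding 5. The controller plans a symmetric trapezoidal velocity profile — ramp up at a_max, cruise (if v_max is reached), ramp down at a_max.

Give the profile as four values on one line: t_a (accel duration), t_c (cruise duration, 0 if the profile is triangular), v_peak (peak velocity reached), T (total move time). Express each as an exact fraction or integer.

(v_max)²/a_max = 35²/5 = 245
385 ≥ 245 so v_max reached
t_a = 35/5 = 7; v_peak = 35
d_cruise = 385 − 245 = 140; t_c = 140/35 = 4
T = 2·7 + 4 = 18

t_a=7 t_c=4 v_peak=35 T=18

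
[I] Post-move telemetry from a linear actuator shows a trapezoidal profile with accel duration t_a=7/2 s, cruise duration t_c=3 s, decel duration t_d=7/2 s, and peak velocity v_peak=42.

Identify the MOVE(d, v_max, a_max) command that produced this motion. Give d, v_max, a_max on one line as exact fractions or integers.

a_max = 42/(7/2) = 12
d_a = ½·42·7/2 = 147/2; d_c = 42·3 = 126
d = 2·147/2 + 126 = 273
t_c = 3 > 0 so v_max = 42

d=273 v_max=42 a_max=12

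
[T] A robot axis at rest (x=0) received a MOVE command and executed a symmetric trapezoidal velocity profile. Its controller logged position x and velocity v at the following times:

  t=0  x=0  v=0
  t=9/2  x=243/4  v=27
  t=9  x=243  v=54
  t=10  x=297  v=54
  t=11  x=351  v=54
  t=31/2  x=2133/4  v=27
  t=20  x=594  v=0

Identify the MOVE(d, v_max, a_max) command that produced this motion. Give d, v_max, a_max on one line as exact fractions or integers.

final state: t=20, x=594, v=0 → d = 594
a_max = (27−0)/(9/2−0) = 6
max v = 54 over t∈[9,11] → v_max = 54
check: 54·(9+2) = 594 ✓

d=594 v_max=54 a_max=6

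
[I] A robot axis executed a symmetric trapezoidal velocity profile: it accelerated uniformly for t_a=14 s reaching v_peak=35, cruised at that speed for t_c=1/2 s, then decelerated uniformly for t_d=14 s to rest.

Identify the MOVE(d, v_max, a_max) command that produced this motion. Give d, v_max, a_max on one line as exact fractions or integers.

d=1015/2 v_max=35 a_max=5/2

a_max = 35/14 = 5/2
d_a = ½·35·14 = 245; d_c = 35·1/2 = 35/2
d = 2·245 + 35/2 = 1015/2
t_c = 1/2 > 0 ⇒ limit active, v_max = 35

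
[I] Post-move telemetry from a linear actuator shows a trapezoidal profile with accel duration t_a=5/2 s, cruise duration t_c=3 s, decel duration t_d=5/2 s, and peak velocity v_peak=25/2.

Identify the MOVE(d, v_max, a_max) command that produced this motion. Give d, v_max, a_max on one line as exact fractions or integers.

d=275/4 v_max=25/2 a_max=5

a_max = (25/2)/(5/2) = 5
d_a = ½·25/2·5/2 = 125/8; d_c = 25/2·3 = 75/2
d = 2·125/8 + 75/2 = 275/4
t_c = 3 > 0 ⇒ limit active, v_max = 25/2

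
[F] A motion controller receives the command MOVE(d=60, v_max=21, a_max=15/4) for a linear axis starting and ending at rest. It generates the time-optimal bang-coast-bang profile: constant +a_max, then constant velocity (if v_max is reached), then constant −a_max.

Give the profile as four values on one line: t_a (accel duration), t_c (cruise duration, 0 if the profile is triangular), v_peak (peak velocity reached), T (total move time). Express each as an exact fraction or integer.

(v_max)²/a_max = 21²/(15/4) = 588/5
60 < 588/5 → triangular
v_peak = √(60·15/4) = √225 = 15
t_a = 15/(15/4) = 4; t_c = 0
T = 2·4 = 8

t_a=4 t_c=0 v_peak=15 T=8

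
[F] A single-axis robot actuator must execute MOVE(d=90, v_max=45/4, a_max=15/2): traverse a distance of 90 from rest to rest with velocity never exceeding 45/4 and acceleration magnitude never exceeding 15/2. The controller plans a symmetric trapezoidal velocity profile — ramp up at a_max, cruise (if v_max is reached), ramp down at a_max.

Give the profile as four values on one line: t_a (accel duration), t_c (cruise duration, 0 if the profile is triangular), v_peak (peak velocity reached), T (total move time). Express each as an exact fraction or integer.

v_max²/a_max = (45/4)²/(15/2) = 135/8
90 ≥ 135/8 ⇒ cruise phase
t_a = (45/4)/(15/2) = 3/2; v_peak = 45/4
d_cruise = 90 − 135/8 = 585/8; t_c = (585/8)/(45/4) = 13/2
T = 2·3/2 + 13/2 = 19/2

t_a=3/2 t_c=13/2 v_peak=45/4 T=19/2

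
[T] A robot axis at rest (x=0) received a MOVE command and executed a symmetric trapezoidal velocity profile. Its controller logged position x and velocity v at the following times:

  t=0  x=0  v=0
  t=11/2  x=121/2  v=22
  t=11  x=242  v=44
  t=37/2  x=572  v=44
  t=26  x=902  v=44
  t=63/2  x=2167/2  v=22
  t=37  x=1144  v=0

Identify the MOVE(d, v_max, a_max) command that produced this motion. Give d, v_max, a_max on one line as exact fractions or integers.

final state: t=37, x=1144, v=0 → d = 1144
a_max = (22−0)/(11/2−0) = 4
max v = 44 over t∈[11,26] → v_max = 44
check: 44·(11+15) = 1144 ✓

d=1144 v_max=44 a_max=4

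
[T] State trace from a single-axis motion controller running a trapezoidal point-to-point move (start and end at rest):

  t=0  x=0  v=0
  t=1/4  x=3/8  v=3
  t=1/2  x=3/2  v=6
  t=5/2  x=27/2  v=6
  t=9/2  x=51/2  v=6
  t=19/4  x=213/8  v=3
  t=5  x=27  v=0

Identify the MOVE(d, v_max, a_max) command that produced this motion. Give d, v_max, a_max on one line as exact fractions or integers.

d=27 v_max=6 a_max=12

final state: t=5, x=27, v=0 → d = 27
a_max = (3−0)/(1/4−0) = 12
max v = 6 over t∈[1/2,9/2] → v_max = 6
check: 6·(1/2+4) = 27 ✓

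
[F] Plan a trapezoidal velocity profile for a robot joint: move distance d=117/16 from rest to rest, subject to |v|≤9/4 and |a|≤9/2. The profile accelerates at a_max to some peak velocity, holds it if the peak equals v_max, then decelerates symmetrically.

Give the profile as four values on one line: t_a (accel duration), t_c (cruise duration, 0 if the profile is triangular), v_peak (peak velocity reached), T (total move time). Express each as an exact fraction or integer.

(v_max)²/a_max = (9/4)²/(9/2) = 9/8
117/16 ≥ 9/8 → trapezoidal
t_a = (9/4)/(9/2) = 1/2; v_peak = 9/4
d_cruise = 117/16 − 9/8 = 99/16; t_c = (99/16)/(9/4) = 11/4
T = 2·1/2 + 11/4 = 15/4

t_a=1/2 t_c=11/4 v_peak=9/4 T=15/4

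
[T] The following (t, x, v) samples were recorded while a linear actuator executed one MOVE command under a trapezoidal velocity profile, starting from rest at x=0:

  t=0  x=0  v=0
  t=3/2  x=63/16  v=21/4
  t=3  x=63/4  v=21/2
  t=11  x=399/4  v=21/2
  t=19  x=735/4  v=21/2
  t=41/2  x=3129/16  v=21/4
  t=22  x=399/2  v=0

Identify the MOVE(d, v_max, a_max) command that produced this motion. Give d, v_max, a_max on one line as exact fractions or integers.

final state: t=22, x=399/2, v=0 → d = 399/2
a_max = (21/4−0)/(3/2−0) = 7/2
max v = 21/2 over t∈[3,19] → v_max = 21/2
check: 21/2·(3+16) = 399/2 ✓

d=399/2 v_max=21/2 a_max=7/2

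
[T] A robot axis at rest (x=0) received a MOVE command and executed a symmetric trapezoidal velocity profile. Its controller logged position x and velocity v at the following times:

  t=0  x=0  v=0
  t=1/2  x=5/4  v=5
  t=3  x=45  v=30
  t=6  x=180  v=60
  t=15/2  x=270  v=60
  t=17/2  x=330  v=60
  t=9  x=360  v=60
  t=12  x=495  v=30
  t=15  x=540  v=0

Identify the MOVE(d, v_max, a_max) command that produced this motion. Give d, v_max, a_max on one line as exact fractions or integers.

final state: t=15, x=540, v=0 → d = 540
a_max = (5−0)/(1/2−0) = 10
max v = 60 over t∈[6,9] → v_max = 60
check: 60·(6+3) = 540 ✓

d=540 v_max=60 a_max=10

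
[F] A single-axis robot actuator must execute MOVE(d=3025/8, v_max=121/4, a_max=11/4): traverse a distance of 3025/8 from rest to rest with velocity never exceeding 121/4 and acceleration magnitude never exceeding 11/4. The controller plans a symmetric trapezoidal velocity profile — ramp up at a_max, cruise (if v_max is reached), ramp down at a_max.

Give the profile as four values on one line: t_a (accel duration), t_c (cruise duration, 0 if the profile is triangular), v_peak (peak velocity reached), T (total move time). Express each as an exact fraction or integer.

vₘ²/aₘ = (121/4)²/(11/4) = 1331/4
3025/8 ≥ 1331/4 → trapezoidal
t_a = (121/4)/(11/4) = 11; v_peak = 121/4
d_cruise = 3025/8 − 1331/4 = 363/8; t_c = (363/8)/(121/4) = 3/2
T = 2·11 + 3/2 = 47/2

t_a=11 t_c=3/2 v_peak=121/4 T=47/2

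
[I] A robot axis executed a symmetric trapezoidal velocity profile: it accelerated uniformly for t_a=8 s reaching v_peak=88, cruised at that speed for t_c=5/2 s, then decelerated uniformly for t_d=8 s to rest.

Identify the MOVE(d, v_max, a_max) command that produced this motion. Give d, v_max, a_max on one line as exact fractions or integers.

a_max = 88/8 = 11
d_a = ½·88·8 = 352; d_c = 88·5/2 = 220
d = 2·352 + 220 = 924
t_c = 5/2 > 0 so v_max = 88

d=924 v_max=88 a_max=11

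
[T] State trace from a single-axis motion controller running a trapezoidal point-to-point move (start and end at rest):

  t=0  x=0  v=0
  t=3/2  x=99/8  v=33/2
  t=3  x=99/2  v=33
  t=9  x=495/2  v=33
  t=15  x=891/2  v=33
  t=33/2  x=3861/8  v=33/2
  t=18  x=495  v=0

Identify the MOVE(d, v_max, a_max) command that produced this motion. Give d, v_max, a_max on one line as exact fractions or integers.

final state: t=18, x=495, v=0 → d = 495
a_max = (33/2−0)/(3/2−0) = 11
max v = 33 over t∈[3,15] → v_max = 33
check: 33·(3+12) = 495 ✓

d=495 v_max=33 a_max=11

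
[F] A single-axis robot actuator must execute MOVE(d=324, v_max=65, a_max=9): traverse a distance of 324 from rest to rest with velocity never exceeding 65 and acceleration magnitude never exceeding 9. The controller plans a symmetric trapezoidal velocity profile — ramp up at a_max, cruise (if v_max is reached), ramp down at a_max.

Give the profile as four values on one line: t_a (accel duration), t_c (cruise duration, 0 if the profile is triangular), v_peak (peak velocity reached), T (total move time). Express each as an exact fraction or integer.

v_max²/a_max = 65²/9 = 4225/9
324 < 4225/9 ⇒ no cruise
v_peak = √(324·9) = √2916 = 54
t_a = 54/9 = 6; t_c = 0
T = 2·6 = 12

t_a=6 t_c=0 v_peak=54 T=12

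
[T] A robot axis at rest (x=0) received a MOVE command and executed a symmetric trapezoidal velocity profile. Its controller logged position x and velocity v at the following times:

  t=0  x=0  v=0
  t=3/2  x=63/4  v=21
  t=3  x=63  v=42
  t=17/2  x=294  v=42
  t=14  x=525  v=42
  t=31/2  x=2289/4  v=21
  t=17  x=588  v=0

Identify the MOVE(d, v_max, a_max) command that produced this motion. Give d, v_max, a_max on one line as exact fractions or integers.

d=588 v_max=42 a_max=14

final state: t=17, x=588, v=0 → d = 588
a_max = (21−0)/(3/2−0) = 14
max v = 42 over t∈[3,14] → v_max = 42
check: 42·(3+11) = 588 ✓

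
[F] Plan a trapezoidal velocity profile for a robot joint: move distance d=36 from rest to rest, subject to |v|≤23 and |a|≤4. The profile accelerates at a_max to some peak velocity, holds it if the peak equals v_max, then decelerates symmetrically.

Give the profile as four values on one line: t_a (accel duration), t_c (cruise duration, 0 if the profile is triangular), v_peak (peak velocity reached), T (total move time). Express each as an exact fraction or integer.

v_max²/a_max = 23²/4 = 529/4
36 < 529/4 ⇒ no cruise
v_peak = √(36·4) = √144 = 12
t_a = 12/4 = 3; t_c = 0
T = 2·3 = 6

t_a=3 t_c=0 v_peak=12 T=6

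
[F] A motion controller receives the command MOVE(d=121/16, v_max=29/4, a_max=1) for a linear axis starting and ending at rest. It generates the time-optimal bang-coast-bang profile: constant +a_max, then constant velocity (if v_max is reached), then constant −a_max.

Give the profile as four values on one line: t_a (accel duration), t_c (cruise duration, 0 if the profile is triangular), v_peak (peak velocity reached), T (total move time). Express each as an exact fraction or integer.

t_a=11/4 t_c=0 v_peak=11/4 T=11/2

vₘ²/aₘ = (29/4)²/1 = 841/16
121/16 < 841/16 → triangular
v_peak = √(121/16·1) = √(121/16) = 11/4
t_a = (11/4)/1 = 11/4; t_c = 0
T = 2·11/4 = 11/2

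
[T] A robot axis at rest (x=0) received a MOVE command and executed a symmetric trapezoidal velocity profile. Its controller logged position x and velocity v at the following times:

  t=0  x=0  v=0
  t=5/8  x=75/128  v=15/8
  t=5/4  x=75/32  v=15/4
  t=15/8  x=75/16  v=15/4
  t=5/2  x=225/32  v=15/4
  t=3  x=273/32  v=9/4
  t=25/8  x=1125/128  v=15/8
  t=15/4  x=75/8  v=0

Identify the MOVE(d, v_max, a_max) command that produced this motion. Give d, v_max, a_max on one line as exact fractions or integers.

final state: t=15/4, x=75/8, v=0 → d = 75/8
a_max = (15/8−0)/(5/8−0) = 3
max v = 15/4 over t∈[5/4,5/2] → v_max = 15/4
check: 15/4·(5/4+5/4) = 75/8 ✓

d=75/8 v_max=15/4 a_max=3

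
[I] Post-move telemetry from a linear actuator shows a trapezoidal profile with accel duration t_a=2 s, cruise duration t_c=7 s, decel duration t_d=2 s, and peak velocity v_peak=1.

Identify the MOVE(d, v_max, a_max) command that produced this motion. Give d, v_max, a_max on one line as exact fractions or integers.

a_max = 1/2
d_a = ½·1·2 = 1; d_c = 1·7 = 7
d = 2·1 + 7 = 9
t_c = 7 > 0 → v_max = v_peak = 1

d=9 v_max=1 a_max=1/2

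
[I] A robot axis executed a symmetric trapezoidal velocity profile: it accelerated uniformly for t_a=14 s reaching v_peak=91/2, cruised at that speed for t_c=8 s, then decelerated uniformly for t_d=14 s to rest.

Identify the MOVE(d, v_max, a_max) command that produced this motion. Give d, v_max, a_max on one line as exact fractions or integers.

d=1001 v_max=91/2 a_max=13/4

a_max = (91/2)/14 = 13/4
d_a = ½·91/2·14 = 637/2; d_c = 91/2·8 = 364
d = 2·637/2 + 364 = 1001
t_c = 8 > 0 ⇒ limit active, v_max = 91/2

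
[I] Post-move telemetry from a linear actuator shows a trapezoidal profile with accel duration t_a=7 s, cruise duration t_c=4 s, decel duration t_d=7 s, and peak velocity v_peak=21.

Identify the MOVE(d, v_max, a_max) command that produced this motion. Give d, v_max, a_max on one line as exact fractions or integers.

d=231 v_max=21 a_max=3

a_max = 21/7 = 3
d_a = ½·21·7 = 147/2; d_c = 21·4 = 84
d = 2·147/2 + 84 = 231
t_c = 4 > 0 so v_max = 21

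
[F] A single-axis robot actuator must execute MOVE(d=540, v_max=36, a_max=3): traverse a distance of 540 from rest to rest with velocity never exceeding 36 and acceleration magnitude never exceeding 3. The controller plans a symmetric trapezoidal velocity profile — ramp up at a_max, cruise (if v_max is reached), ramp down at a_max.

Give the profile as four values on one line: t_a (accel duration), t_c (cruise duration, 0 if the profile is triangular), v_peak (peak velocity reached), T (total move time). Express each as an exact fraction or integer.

t_a=12 t_c=3 v_peak=36 T=27

vₘ²/aₘ = 36²/3 = 432
540 ≥ 432 ⇒ cruise phase
t_a = 36/3 = 12; v_peak = 36
d_cruise = 540 − 432 = 108; t_c = 108/36 = 3
T = 2·12 + 3 = 27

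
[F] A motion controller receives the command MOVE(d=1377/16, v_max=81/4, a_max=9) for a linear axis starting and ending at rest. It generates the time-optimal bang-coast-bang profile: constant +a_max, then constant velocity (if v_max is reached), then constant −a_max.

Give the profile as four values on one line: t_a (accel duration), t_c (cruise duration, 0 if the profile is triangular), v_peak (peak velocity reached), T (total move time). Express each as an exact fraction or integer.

vₘ²/aₘ = (81/4)²/9 = 729/16
1377/16 ≥ 729/16 → trapezoidal
t_a = (81/4)/9 = 9/4; v_peak = 81/4
d_cruise = 1377/16 − 729/16 = 81/2; t_c = (81/2)/(81/4) = 2
T = 2·9/4 + 2 = 13/2

t_a=9/4 t_c=2 v_peak=81/4 T=13/2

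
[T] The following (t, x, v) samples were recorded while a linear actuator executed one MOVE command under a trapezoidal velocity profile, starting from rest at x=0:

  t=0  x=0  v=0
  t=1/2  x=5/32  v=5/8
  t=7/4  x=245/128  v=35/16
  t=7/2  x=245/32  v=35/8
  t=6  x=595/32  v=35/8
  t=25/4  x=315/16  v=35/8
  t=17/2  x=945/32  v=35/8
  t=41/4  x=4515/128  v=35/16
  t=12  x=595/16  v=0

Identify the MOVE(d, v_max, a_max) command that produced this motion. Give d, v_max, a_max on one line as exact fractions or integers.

final state: t=12, x=595/16, v=0 → d = 595/16
a_max = (5/8−0)/(1/2−0) = 5/4
max v = 35/8 over t∈[7/2,17/2] → v_max = 35/8
check: 35/8·(7/2+5) = 595/16 ✓

d=595/16 v_max=35/8 a_max=5/4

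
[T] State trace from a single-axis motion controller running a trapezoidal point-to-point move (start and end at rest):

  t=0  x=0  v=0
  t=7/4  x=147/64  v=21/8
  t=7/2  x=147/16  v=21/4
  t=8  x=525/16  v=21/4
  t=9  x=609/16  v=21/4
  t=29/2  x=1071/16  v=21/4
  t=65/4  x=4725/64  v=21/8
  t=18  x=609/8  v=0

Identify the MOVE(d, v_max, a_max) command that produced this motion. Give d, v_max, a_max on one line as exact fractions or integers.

d=609/8 v_max=21/4 a_max=3/2

final state: t=18, x=609/8, v=0 → d = 609/8
a_max = (21/8−0)/(7/4−0) = 3/2
max v = 21/4 over t∈[7/2,29/2] → v_max = 21/4
check: 21/4·(7/2+11) = 609/8 ✓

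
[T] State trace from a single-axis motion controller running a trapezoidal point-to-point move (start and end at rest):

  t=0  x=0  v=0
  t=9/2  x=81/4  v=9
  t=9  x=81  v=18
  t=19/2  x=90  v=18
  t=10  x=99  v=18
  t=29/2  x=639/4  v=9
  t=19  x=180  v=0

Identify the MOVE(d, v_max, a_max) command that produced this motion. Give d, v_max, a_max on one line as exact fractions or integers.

final state: t=19, x=180, v=0 → d = 180
a_max = (9−0)/(9/2−0) = 2
max v = 18 over t∈[9,10] → v_max = 18
check: 18·(9+1) = 180 ✓

d=180 v_max=18 a_max=2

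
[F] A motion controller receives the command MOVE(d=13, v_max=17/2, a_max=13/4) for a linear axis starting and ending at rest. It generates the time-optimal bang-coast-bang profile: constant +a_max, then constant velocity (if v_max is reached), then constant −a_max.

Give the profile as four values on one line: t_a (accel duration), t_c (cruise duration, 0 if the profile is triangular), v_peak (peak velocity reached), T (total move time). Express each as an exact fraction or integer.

vₘ²/aₘ = (17/2)²/(13/4) = 289/13
13 < 289/13 → triangular
v_peak = √(13·13/4) = √(169/4) = 13/2
t_a = (13/2)/(13/4) = 2; t_c = 0
T = 2·2 = 4

t_a=2 t_c=0 v_peak=13/2 T=4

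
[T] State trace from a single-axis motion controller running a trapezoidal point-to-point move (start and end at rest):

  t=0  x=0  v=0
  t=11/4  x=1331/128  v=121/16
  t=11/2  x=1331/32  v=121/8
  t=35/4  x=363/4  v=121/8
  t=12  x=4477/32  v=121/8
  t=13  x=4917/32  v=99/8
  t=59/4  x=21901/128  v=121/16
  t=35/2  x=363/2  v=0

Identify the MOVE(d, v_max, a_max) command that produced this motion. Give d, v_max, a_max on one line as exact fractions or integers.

d=363/2 v_max=121/8 a_max=11/4

final state: t=35/2, x=363/2, v=0 → d = 363/2
a_max = (121/16−0)/(11/4−0) = 11/4
max v = 121/8 over t∈[11/2,12] → v_max = 121/8
check: 121/8·(11/2+13/2) = 363/2 ✓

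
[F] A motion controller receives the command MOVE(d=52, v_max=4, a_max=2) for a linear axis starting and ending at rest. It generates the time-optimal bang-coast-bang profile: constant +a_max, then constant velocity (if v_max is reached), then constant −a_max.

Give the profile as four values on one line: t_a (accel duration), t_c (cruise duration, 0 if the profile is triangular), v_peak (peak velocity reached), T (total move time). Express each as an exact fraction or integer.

v_max²/a_max = 4²/2 = 8
52 ≥ 8 so v_max reached
t_a = 4/2 = 2; v_peak = 4
d_cruise = 52 − 8 = 44; t_c = 44/4 = 11
T = 2·2 + 11 = 15

t_a=2 t_c=11 v_peak=4 T=15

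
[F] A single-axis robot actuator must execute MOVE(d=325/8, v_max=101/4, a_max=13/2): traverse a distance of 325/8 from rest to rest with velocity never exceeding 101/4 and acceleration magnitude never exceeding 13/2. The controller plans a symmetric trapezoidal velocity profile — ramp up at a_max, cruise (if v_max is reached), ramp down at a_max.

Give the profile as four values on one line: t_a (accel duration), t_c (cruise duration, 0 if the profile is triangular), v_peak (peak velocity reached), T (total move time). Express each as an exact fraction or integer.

t_a=5/2 t_c=0 v_peak=65/4 T=5

(v_max)²/a_max = (101/4)²/(13/2) = 10201/104
325/8 < 10201/104 ⇒ no cruise
v_peak = √(325/8·13/2) = √(4225/16) = 65/4
t_a = (65/4)/(13/2) = 5/2; t_c = 0
T = 2·5/2 = 5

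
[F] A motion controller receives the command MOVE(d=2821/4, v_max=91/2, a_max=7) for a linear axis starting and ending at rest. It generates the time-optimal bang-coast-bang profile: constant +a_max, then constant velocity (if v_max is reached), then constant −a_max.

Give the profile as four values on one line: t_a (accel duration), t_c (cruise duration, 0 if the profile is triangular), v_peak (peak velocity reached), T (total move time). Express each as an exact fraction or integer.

(v_max)²/a_max = (91/2)²/7 = 1183/4
2821/4 ≥ 1183/4 so v_max reached
t_a = (91/2)/7 = 13/2; v_peak = 91/2
d_cruise = 2821/4 − 1183/4 = 819/2; t_c = (819/2)/(91/2) = 9
T = 2·13/2 + 9 = 22

t_a=13/2 t_c=9 v_peak=91/2 T=22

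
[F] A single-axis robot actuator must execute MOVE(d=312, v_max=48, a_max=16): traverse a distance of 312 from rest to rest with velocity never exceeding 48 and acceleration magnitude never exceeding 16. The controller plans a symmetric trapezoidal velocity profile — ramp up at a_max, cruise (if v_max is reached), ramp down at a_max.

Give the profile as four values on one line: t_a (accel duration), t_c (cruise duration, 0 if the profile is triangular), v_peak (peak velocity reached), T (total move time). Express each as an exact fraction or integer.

t_a=3 t_c=7/2 v_peak=48 T=19/2

v_max²/a_max = 48²/16 = 144
312 ≥ 144 so v_max reached
t_a = 48/16 = 3; v_peak = 48
d_cruise = 312 − 144 = 168; t_c = 168/48 = 7/2
T = 2·3 + 7/2 = 19/2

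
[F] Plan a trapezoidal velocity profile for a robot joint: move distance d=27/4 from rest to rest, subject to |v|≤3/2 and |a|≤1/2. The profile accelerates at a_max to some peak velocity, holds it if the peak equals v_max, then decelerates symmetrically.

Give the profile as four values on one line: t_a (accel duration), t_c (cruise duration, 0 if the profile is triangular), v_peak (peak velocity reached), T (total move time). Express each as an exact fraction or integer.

t_a=3 t_c=3/2 v_peak=3/2 T=15/2

vₘ²/aₘ = (3/2)²/(1/2) = 9/2
27/4 ≥ 9/2 → trapezoidal
t_a = (3/2)/(1/2) = 3; v_peak = 3/2
d_cruise = 27/4 − 9/2 = 9/4; t_c = (9/4)/(3/2) = 3/2
T = 2·3 + 3/2 = 15/2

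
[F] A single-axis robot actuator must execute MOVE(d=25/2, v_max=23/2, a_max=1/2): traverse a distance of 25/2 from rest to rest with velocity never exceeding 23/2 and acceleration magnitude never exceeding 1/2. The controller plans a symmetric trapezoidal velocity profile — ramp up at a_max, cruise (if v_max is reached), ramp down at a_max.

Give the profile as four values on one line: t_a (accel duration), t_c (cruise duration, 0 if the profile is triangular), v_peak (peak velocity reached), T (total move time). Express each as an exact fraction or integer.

vₘ²/aₘ = (23/2)²/(1/2) = 529/2
25/2 < 529/2 → triangular
v_peak = √(25/2·1/2) = √(25/4) = 5/2
t_a = (5/2)/(1/2) = 5; t_c = 0
T = 2·5 = 10

t_a=5 t_c=0 v_peak=5/2 T=10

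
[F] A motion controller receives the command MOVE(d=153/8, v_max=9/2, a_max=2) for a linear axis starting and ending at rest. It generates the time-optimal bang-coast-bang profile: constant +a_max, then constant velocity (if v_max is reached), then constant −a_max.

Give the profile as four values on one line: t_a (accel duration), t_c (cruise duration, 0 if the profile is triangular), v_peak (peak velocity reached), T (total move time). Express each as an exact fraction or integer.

(v_max)²/a_max = (9/2)²/2 = 81/8
153/8 ≥ 81/8 so v_max reached
t_a = (9/2)/2 = 9/4; v_peak = 9/2
d_cruise = 153/8 − 81/8 = 9; t_c = 9/(9/2) = 2
T = 2·9/4 + 2 = 13/2

t_a=9/4 t_c=2 v_peak=9/2 T=13/2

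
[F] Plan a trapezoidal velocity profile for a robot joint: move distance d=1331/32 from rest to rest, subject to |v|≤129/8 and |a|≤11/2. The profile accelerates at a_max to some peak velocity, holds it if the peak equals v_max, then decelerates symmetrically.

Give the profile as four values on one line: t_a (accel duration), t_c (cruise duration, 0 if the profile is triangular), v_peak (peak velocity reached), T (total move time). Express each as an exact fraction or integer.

(v_max)²/a_max = (129/8)²/(11/2) = 16641/352
1331/32 < 16641/352 so t_c = 0
v_peak = √(1331/32·11/2) = √(14641/64) = 121/8
t_a = (121/8)/(11/2) = 11/4; t_c = 0
T = 2·11/4 = 11/2

t_a=11/4 t_c=0 v_peak=121/8 T=11/2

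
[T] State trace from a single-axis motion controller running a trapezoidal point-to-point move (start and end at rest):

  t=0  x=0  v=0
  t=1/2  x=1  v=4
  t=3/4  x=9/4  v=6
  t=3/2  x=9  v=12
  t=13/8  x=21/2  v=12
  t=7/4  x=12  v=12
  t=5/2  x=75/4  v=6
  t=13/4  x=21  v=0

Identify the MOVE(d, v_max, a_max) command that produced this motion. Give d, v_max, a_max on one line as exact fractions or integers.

final state: t=13/4, x=21, v=0 → d = 21
a_max = (4−0)/(1/2−0) = 8
max v = 12 over t∈[3/2,7/4] → v_max = 12
check: 12·(3/2+1/4) = 21 ✓

d=21 v_max=12 a_max=8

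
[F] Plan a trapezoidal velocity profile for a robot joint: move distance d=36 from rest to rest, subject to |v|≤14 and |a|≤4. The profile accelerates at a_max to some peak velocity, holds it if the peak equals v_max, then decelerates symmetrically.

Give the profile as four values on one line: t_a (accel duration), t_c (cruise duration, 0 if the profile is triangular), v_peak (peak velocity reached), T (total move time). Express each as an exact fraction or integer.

t_a=3 t_c=0 v_peak=12 T=6

v_max²/a_max = 14²/4 = 49
36 < 49 so t_c = 0
v_peak = √(36·4) = √144 = 12
t_a = 12/4 = 3; t_c = 0
T = 2·3 = 6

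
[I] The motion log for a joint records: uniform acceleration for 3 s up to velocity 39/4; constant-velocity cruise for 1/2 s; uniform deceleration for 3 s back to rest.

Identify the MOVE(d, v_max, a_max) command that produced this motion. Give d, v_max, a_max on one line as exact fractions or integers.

d=273/8 v_max=39/4 a_max=13/4

a_max = (39/4)/3 = 13/4
d_a = ½·39/4·3 = 117/8; d_c = 39/4·1/2 = 39/8
d = 2·117/8 + 39/8 = 273/8
t_c = 1/2 > 0 → v_max = v_peak = 39/4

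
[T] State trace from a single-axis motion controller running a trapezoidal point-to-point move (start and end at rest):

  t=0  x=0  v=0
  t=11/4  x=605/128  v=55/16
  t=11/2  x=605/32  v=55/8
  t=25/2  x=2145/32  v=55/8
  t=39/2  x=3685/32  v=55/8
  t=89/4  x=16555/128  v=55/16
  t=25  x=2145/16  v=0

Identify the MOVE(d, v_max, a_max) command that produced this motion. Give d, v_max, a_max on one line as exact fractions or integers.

d=2145/16 v_max=55/8 a_max=5/4

final state: t=25, x=2145/16, v=0 → d = 2145/16
a_max = (55/16−0)/(11/4−0) = 5/4
max v = 55/8 over t∈[11/2,39/2] → v_max = 55/8
check: 55/8·(11/2+14) = 2145/16 ✓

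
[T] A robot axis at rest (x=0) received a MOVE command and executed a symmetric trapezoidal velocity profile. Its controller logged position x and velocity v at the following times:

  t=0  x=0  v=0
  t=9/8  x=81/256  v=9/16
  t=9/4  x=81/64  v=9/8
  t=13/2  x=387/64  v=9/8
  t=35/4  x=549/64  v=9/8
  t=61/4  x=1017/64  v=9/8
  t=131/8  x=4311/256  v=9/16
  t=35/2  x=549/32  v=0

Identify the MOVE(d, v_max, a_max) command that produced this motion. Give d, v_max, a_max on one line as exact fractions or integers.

final state: t=35/2, x=549/32, v=0 → d = 549/32
a_max = (9/16−0)/(9/8−0) = 1/2
max v = 9/8 over t∈[9/4,61/4] → v_max = 9/8
check: 9/8·(9/4+13) = 549/32 ✓

d=549/32 v_max=9/8 a_max=1/2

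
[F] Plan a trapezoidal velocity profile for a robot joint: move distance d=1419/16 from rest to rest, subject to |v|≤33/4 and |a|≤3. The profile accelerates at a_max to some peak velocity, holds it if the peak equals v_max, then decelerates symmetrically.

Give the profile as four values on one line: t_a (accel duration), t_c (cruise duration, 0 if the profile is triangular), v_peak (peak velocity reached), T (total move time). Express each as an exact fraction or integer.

v_max²/a_max = (33/4)²/3 = 363/16
1419/16 ≥ 363/16 ⇒ cruise phase
t_a = (33/4)/3 = 11/4; v_peak = 33/4
d_cruise = 1419/16 − 363/16 = 66; t_c = 66/(33/4) = 8
T = 2·11/4 + 8 = 27/2

t_a=11/4 t_c=8 v_peak=33/4 T=27/2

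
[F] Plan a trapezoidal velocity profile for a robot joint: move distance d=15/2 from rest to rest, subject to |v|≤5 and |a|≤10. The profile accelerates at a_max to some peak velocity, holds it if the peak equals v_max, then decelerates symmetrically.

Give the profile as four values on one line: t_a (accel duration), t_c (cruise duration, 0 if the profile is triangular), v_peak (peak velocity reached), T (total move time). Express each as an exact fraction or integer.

vₘ²/aₘ = 5²/10 = 5/2
15/2 ≥ 5/2 ⇒ cruise phase
t_a = 5/10 = 1/2; v_peak = 5
d_cruise = 15/2 − 5/2 = 5; t_c = 5/5 = 1
T = 2·1/2 + 1 = 2

t_a=1/2 t_c=1 v_peak=5 T=2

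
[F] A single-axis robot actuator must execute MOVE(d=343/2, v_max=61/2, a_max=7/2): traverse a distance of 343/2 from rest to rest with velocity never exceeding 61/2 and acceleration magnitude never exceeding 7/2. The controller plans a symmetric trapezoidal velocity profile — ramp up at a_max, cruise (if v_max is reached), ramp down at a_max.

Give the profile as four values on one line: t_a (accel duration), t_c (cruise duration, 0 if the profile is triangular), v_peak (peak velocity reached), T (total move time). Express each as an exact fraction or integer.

v_max²/a_max = (61/2)²/(7/2) = 3721/14
343/2 < 3721/14 ⇒ no cruise
v_peak = √(343/2·7/2) = √(2401/4) = 49/2
t_a = (49/2)/(7/2) = 7; t_c = 0
T = 2·7 = 14

t_a=7 t_c=0 v_peak=49/2 T=14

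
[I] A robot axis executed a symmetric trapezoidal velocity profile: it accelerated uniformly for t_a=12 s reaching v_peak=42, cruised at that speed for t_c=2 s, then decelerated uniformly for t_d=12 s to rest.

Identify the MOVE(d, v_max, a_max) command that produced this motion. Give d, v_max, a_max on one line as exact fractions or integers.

a_max = 42/12 = 7/2
d_a = ½·42·12 = 252; d_c = 42·2 = 84
d = 2·252 + 84 = 588
t_c = 2 > 0 so v_max = 42

d=588 v_max=42 a_max=7/2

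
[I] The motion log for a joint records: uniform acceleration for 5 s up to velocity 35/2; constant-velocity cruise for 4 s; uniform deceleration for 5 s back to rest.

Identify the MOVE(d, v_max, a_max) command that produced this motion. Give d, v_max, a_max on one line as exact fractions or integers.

d=315/2 v_max=35/2 a_max=7/2

a_max = (35/2)/5 = 7/2
d_a = ½·35/2·5 = 175/4; d_c = 35/2·4 = 70
d = 2·175/4 + 70 = 315/2
t_c = 4 > 0 → v_max = v_peak = 35/2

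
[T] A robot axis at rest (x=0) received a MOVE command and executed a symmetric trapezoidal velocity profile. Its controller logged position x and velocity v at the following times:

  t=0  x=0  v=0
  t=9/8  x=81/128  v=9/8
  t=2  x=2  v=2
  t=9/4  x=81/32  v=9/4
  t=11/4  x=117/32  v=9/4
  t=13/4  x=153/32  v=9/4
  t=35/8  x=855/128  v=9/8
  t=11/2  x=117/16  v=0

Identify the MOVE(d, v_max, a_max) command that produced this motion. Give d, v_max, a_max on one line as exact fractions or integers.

d=117/16 v_max=9/4 a_max=1

final state: t=11/2, x=117/16, v=0 → d = 117/16
a_max = (9/8−0)/(9/8−0) = 1
max v = 9/4 over t∈[9/4,13/4] → v_max = 9/4
check: 9/4·(9/4+1) = 117/16 ✓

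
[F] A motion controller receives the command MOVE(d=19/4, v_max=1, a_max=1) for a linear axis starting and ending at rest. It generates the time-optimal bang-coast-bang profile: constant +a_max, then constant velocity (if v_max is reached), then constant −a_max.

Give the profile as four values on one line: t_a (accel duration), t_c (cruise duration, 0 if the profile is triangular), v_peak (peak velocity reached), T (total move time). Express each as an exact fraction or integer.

v_max²/a_max = 1²/1 = 1
19/4 ≥ 1 so v_max reached
t_a = 1/1 = 1; v_peak = 1
d_cruise = 19/4 − 1 = 15/4; t_c = (15/4)/1 = 15/4
T = 2·1 + 15/4 = 23/4

t_a=1 t_c=15/4 v_peak=1 T=23/4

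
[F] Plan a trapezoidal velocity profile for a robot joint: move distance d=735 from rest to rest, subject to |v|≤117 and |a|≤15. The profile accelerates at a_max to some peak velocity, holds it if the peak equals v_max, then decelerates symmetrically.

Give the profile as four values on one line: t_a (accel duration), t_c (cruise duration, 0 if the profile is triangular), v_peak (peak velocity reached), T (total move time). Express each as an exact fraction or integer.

v_max²/a_max = 117²/15 = 4563/5
735 < 4563/5 so t_c = 0
v_peak = √(735·15) = √11025 = 105
t_a = 105/15 = 7; t_c = 0
T = 2·7 = 14

t_a=7 t_c=0 v_peak=105 T=14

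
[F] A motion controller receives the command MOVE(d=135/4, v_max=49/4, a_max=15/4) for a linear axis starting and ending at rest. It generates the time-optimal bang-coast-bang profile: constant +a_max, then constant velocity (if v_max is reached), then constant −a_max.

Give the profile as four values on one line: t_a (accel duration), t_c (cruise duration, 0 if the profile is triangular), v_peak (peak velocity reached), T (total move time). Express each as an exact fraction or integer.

t_a=3 t_c=0 v_peak=45/4 T=6

vₘ²/aₘ = (49/4)²/(15/4) = 2401/60
135/4 < 2401/60 so t_c = 0
v_peak = √(135/4·15/4) = √(2025/16) = 45/4
t_a = (45/4)/(15/4) = 3; t_c = 0
T = 2·3 = 6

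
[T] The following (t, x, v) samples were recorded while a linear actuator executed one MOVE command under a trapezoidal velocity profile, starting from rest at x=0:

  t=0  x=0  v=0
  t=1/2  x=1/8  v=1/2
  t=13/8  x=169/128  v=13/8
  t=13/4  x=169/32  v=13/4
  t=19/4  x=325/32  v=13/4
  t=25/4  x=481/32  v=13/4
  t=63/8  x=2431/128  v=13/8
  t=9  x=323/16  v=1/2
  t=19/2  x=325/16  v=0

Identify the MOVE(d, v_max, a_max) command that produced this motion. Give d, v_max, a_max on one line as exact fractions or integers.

final state: t=19/2, x=325/16, v=0 → d = 325/16
a_max = (1/2−0)/(1/2−0) = 1
max v = 13/4 over t∈[13/4,25/4] → v_max = 13/4
check: 13/4·(13/4+3) = 325/16 ✓

d=325/16 v_max=13/4 a_max=1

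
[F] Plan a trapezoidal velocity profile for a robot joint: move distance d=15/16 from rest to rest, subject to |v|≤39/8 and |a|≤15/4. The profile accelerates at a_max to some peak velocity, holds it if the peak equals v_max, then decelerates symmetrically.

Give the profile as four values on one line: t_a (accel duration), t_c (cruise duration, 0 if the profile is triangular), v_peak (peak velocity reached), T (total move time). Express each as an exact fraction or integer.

v_max²/a_max = (39/8)²/(15/4) = 507/80
15/16 < 507/80 so t_c = 0
v_peak = √(15/16·15/4) = √(225/64) = 15/8
t_a = (15/8)/(15/4) = 1/2; t_c = 0
T = 2·1/2 = 1

t_a=1/2 t_c=0 v_peak=15/8 T=1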